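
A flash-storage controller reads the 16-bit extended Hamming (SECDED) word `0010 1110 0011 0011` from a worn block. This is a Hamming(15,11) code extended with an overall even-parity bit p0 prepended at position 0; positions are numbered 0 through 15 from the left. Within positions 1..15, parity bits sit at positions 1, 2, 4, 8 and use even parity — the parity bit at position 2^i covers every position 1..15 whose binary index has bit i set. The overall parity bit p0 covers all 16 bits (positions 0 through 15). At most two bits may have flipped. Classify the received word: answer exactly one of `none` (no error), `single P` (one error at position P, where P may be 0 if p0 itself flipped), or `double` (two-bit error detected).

double

s1: b1⊕b3⊕b5⊕b7⊕b9⊕b11⊕b13⊕b15 = 0⊕0⊕1⊕0⊕0⊕1⊕0⊕1 = 1
s2: b2⊕b3⊕b6⊕b7⊕b10⊕b11⊕b14⊕b15 = 1⊕0⊕1⊕0⊕1⊕1⊕1⊕1 = 0
s4: b4⊕b5⊕b6⊕b7⊕b12⊕b13⊕b14⊕b15 = 1⊕1⊕1⊕0⊕0⊕0⊕1⊕1 = 1
s8: b8⊕b9⊕b10⊕b11⊕b12⊕b13⊕b14⊕b15 = 0⊕0⊕1⊕1⊕0⊕0⊕1⊕1 = 0
Syndrome (s8...s1) = 0101 → position 5.
Overall parity (XOR of all 16 bits, including p0): 0⊕0⊕1⊕0⊕1⊕1⊕1⊕0⊕0⊕0⊕1⊕1⊕0⊕0⊕1⊕1 = 0
Overall=0, syndrome position=5 → double-bit error detected (uncorrectable).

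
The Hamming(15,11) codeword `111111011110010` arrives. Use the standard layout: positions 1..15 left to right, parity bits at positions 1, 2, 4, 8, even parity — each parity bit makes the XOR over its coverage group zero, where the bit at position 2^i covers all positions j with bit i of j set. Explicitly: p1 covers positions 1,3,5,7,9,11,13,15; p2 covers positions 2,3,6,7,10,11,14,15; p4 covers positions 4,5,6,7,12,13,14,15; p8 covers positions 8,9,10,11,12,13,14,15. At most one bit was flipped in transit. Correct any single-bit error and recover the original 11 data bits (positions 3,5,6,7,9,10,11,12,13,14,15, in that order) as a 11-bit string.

11100110010

s1: b1⊕b3⊕b5⊕b7⊕b9⊕b11⊕b13⊕b15 = 1⊕1⊕1⊕0⊕1⊕1⊕0⊕0 = 1
s2: b2⊕b3⊕b6⊕b7⊕b10⊕b11⊕b14⊕b15 = 1⊕1⊕1⊕0⊕1⊕1⊕1⊕0 = 0
s4: b4⊕b5⊕b6⊕b7⊕b12⊕b13⊕b14⊕b15 = 1⊕1⊕1⊕0⊕0⊕0⊕1⊕0 = 0
s8: b8⊕b9⊕b10⊕b11⊕b12⊕b13⊕b14⊕b15 = 1⊕1⊕1⊕1⊕0⊕0⊕1⊕0 = 1
Syndrome (s8...s1) = 1001 → position 9.
Flip bit 9: corrected codeword = 111111010110010
Data bits at positions 3,5,6,7,9,10,11,12,13,14,15: 11100110010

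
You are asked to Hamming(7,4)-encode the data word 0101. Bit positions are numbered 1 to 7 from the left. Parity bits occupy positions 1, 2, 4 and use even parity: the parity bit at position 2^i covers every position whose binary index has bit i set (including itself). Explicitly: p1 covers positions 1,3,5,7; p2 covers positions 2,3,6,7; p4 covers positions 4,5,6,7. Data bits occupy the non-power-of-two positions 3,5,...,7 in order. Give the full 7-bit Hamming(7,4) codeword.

Place data bits at non-power-of-two positions: b3=0, b5=1, b6=0, b7=1.
p1 = XOR of data positions {3,5,7} = 0⊕1⊕1 = 0
p2 = XOR of data positions {3,6,7} = 0⊕0⊕1 = 1
p4 = XOR of data positions {5,6,7} = 1⊕0⊕1 = 0
Codeword b1..b7 = 0100101

0100101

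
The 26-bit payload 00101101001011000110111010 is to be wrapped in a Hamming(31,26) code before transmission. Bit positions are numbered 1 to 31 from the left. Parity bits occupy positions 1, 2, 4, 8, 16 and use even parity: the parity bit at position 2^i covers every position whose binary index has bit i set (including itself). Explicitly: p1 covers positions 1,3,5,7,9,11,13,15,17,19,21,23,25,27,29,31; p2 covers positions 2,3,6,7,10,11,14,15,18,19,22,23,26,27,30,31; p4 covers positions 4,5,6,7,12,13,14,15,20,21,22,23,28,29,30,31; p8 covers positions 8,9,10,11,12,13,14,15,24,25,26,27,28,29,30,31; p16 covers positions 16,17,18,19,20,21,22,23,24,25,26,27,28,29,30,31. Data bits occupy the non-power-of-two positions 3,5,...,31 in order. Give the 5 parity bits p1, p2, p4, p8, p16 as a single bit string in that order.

Place data bits at non-power-of-two positions: b3=0, b5=0, b6=1, b7=0, b9=1, b10=1, b11=0, b12=1, b13=0, b14=0, b15=1, b17=0, b18=1, b19=1, b20=0, b21=0, b22=0, b23=1, b24=1, b25=0, b26=1, b27=1, b28=1, b29=0, b30=1, b31=0.
p1 = XOR of data positions {3,5,7,9,11,13,15,17,19,21,23,25,27,29,31} = 0⊕0⊕0⊕1⊕0⊕0⊕1⊕0⊕1⊕0⊕1⊕0⊕1⊕0⊕0 = 1
p2 = XOR of data positions {3,6,7,10,11,14,15,18,19,22,23,26,27,30,31} = 0⊕1⊕0⊕1⊕0⊕0⊕1⊕1⊕1⊕0⊕1⊕1⊕1⊕1⊕0 = 1
p4 = XOR of data positions {5,6,7,12,13,14,15,20,21,22,23,28,29,30,31} = 0⊕1⊕0⊕1⊕0⊕0⊕1⊕0⊕0⊕0⊕1⊕1⊕0⊕1⊕0 = 0
p8 = XOR of data positions {9,10,11,12,13,14,15,24,25,26,27,28,29,30,31} = 1⊕1⊕0⊕1⊕0⊕0⊕1⊕1⊕0⊕1⊕1⊕1⊕0⊕1⊕0 = 1
p16 = XOR of data positions {17,18,19,20,21,22,23,24,25,26,27,28,29,30,31} = 0⊕1⊕1⊕0⊕0⊕0⊕1⊕1⊕0⊕1⊕1⊕1⊕0⊕1⊕0 = 0
Parity bits p1,p2,p4,p8,p16 = 11010

11010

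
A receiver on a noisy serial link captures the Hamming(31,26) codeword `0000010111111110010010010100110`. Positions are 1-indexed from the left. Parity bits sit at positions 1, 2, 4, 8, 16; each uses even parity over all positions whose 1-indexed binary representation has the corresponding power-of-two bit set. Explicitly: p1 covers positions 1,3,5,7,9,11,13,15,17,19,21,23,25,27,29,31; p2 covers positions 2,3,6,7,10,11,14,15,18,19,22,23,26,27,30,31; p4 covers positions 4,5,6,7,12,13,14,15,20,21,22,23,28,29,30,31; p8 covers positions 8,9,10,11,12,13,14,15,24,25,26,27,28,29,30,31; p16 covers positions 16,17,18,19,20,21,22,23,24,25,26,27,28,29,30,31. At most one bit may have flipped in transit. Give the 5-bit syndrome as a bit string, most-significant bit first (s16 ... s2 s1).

00000

s1: b1⊕b3⊕b5⊕b7⊕b9⊕b11⊕b13⊕b15⊕b17⊕b19⊕b21⊕b23⊕b25⊕b27⊕b29⊕b31 = 0⊕0⊕0⊕0⊕1⊕1⊕1⊕1⊕0⊕0⊕1⊕0⊕0⊕0⊕1⊕0 = 0
s2: b2⊕b3⊕b6⊕b7⊕b10⊕b11⊕b14⊕b15⊕b18⊕b19⊕b22⊕b23⊕b26⊕b27⊕b30⊕b31 = 0⊕0⊕1⊕0⊕1⊕1⊕1⊕1⊕1⊕0⊕0⊕0⊕1⊕0⊕1⊕0 = 0
s4: b4⊕b5⊕b6⊕b7⊕b12⊕b13⊕b14⊕b15⊕b20⊕b21⊕b22⊕b23⊕b28⊕b29⊕b30⊕b31 = 0⊕0⊕1⊕0⊕1⊕1⊕1⊕1⊕0⊕1⊕0⊕0⊕0⊕1⊕1⊕0 = 0
s8: b8⊕b9⊕b10⊕b11⊕b12⊕b13⊕b14⊕b15⊕b24⊕b25⊕b26⊕b27⊕b28⊕b29⊕b30⊕b31 = 1⊕1⊕1⊕1⊕1⊕1⊕1⊕1⊕1⊕0⊕1⊕0⊕0⊕1⊕1⊕0 = 0
s16: b16⊕b17⊕b18⊕b19⊕b20⊕b21⊕b22⊕b23⊕b24⊕b25⊕b26⊕b27⊕b28⊕b29⊕b30⊕b31 = 0⊕0⊕1⊕0⊕0⊕1⊕0⊕0⊕1⊕0⊕1⊕0⊕0⊕1⊕1⊕0 = 0
Syndrome (s16...s1) = 00000 → position 0 (no error).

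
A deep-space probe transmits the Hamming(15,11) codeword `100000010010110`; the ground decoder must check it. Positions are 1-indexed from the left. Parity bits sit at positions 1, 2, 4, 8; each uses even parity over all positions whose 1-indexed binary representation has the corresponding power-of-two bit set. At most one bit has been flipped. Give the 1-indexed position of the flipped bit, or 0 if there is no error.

s1: b1⊕b3⊕b5⊕b7⊕b9⊕b11⊕b13⊕b15 = 1⊕0⊕0⊕0⊕0⊕1⊕1⊕0 = 1
s2: b2⊕b3⊕b6⊕b7⊕b10⊕b11⊕b14⊕b15 = 0⊕0⊕0⊕0⊕0⊕1⊕1⊕0 = 0
s4: b4⊕b5⊕b6⊕b7⊕b12⊕b13⊕b14⊕b15 = 0⊕0⊕0⊕0⊕0⊕1⊕1⊕0 = 0
s8: b8⊕b9⊕b10⊕b11⊕b12⊕b13⊕b14⊕b15 = 1⊕0⊕0⊕1⊕0⊕1⊕1⊕0 = 0
Syndrome (s8...s1) = 0001 → position 1.

1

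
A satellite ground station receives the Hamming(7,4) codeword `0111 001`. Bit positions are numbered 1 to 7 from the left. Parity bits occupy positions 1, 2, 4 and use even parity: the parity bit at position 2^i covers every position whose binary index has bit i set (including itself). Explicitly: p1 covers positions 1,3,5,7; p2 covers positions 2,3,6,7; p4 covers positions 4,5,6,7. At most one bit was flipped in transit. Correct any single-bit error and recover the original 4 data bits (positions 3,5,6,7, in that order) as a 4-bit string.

1001

s1: b1⊕b3⊕b5⊕b7 = 0⊕1⊕0⊕1 = 0
s2: b2⊕b3⊕b6⊕b7 = 1⊕1⊕0⊕1 = 1
s4: b4⊕b5⊕b6⊕b7 = 1⊕0⊕0⊕1 = 0
Syndrome (s4...s1) = 010 → position 2.
Flip bit 2: corrected codeword = 0011001
Data bits at positions 3,5,6,7: 1001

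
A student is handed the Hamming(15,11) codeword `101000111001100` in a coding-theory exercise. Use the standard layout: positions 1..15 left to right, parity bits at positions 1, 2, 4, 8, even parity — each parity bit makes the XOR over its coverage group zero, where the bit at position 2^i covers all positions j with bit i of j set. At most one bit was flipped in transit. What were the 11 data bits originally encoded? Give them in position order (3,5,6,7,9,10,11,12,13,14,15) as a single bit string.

11011001100

s1: b1⊕b3⊕b5⊕b7⊕b9⊕b11⊕b13⊕b15 = 1⊕1⊕0⊕1⊕1⊕0⊕1⊕0 = 1
s2: b2⊕b3⊕b6⊕b7⊕b10⊕b11⊕b14⊕b15 = 0⊕1⊕0⊕1⊕0⊕0⊕0⊕0 = 0
s4: b4⊕b5⊕b6⊕b7⊕b12⊕b13⊕b14⊕b15 = 0⊕0⊕0⊕1⊕1⊕1⊕0⊕0 = 1
s8: b8⊕b9⊕b10⊕b11⊕b12⊕b13⊕b14⊕b15 = 1⊕1⊕0⊕0⊕1⊕1⊕0⊕0 = 0
Syndrome (s8...s1) = 0101 → position 5.
Flip bit 5: corrected codeword = 101010111001100
Data bits at positions 3,5,6,7,9,10,11,12,13,14,15: 11011001100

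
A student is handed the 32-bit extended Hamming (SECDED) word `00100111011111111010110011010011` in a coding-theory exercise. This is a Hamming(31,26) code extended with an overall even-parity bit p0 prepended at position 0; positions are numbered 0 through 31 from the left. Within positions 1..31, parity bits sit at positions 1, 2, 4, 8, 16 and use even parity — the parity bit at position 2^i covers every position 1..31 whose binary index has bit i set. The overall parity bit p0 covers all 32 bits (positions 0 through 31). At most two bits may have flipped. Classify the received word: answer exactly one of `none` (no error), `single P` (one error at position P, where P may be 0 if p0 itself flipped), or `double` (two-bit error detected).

double

s1: b1⊕b3⊕b5⊕b7⊕b9⊕b11⊕b13⊕b15⊕b17⊕b19⊕b21⊕b23⊕b25⊕b27⊕b29⊕b31 = 0⊕0⊕1⊕1⊕1⊕1⊕1⊕1⊕0⊕0⊕1⊕0⊕1⊕1⊕0⊕1 = 0
s2: b2⊕b3⊕b6⊕b7⊕b10⊕b11⊕b14⊕b15⊕b18⊕b19⊕b22⊕b23⊕b26⊕b27⊕b30⊕b31 = 1⊕0⊕1⊕1⊕1⊕1⊕1⊕1⊕1⊕0⊕0⊕0⊕0⊕1⊕1⊕1 = 1
s4: b4⊕b5⊕b6⊕b7⊕b12⊕b13⊕b14⊕b15⊕b20⊕b21⊕b22⊕b23⊕b28⊕b29⊕b30⊕b31 = 0⊕1⊕1⊕1⊕1⊕1⊕1⊕1⊕1⊕1⊕0⊕0⊕0⊕0⊕1⊕1 = 1
s8: b8⊕b9⊕b10⊕b11⊕b12⊕b13⊕b14⊕b15⊕b24⊕b25⊕b26⊕b27⊕b28⊕b29⊕b30⊕b31 = 0⊕1⊕1⊕1⊕1⊕1⊕1⊕1⊕1⊕1⊕0⊕1⊕0⊕0⊕1⊕1 = 0
s16: b16⊕b17⊕b18⊕b19⊕b20⊕b21⊕b22⊕b23⊕b24⊕b25⊕b26⊕b27⊕b28⊕b29⊕b30⊕b31 = 1⊕0⊕1⊕0⊕1⊕1⊕0⊕0⊕1⊕1⊕0⊕1⊕0⊕0⊕1⊕1 = 1
Syndrome (s16...s1) = 10110 → position 22.
Overall parity (XOR of all 32 bits, including p0): 0⊕0⊕1⊕0⊕0⊕1⊕1⊕1⊕0⊕1⊕1⊕1⊕1⊕1⊕1⊕1⊕1⊕0⊕1⊕0⊕1⊕1⊕0⊕0⊕1⊕1⊕0⊕1⊕0⊕0⊕1⊕1 = 0
Overall=0, syndrome position=22 → double-bit error detected (uncorrectable).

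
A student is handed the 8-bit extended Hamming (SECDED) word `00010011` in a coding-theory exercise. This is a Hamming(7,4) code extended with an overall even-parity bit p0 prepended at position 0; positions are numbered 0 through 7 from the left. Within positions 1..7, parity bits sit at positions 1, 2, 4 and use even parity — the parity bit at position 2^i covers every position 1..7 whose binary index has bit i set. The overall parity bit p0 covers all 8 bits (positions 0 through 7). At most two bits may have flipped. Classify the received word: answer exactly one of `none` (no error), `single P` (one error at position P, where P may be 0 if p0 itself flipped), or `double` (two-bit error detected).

s1: b1⊕b3⊕b5⊕b7 = 0⊕1⊕0⊕1 = 0
s2: b2⊕b3⊕b6⊕b7 = 0⊕1⊕1⊕1 = 1
s4: b4⊕b5⊕b6⊕b7 = 0⊕0⊕1⊕1 = 0
Syndrome (s4...s1) = 010 → position 2.
Overall parity (XOR of all 8 bits, including p0): 0⊕0⊕0⊕1⊕0⊕0⊕1⊕1 = 1
Overall=1, syndrome position=2 → single-bit error at position 2.

single 2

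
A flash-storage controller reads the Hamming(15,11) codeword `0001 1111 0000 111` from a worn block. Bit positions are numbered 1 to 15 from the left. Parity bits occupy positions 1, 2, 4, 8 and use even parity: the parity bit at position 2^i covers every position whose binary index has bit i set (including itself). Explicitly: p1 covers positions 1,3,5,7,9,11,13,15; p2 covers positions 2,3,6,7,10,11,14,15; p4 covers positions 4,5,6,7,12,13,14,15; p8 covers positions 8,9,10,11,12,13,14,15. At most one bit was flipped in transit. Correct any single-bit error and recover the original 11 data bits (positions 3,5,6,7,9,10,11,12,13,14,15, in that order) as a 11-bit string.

s1: b1⊕b3⊕b5⊕b7⊕b9⊕b11⊕b13⊕b15 = 0⊕0⊕1⊕1⊕0⊕0⊕1⊕1 = 0
s2: b2⊕b3⊕b6⊕b7⊕b10⊕b11⊕b14⊕b15 = 0⊕0⊕1⊕1⊕0⊕0⊕1⊕1 = 0
s4: b4⊕b5⊕b6⊕b7⊕b12⊕b13⊕b14⊕b15 = 1⊕1⊕1⊕1⊕0⊕1⊕1⊕1 = 1
s8: b8⊕b9⊕b10⊕b11⊕b12⊕b13⊕b14⊕b15 = 1⊕0⊕0⊕0⊕0⊕1⊕1⊕1 = 0
Syndrome (s8...s1) = 0100 → position 4.
Flip bit 4: corrected codeword = 000011110000111
Data bits at positions 3,5,6,7,9,10,11,12,13,14,15: 01110000111

01110000111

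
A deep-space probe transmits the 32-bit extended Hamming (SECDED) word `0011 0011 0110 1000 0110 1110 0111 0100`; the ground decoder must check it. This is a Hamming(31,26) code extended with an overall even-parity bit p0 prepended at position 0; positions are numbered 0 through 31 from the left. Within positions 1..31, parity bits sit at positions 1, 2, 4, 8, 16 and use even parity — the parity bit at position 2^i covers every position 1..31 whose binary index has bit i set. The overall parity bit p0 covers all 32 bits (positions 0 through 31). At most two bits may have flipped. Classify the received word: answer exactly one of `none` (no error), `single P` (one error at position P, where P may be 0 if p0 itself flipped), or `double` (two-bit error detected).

s1: b1⊕b3⊕b5⊕b7⊕b9⊕b11⊕b13⊕b15⊕b17⊕b19⊕b21⊕b23⊕b25⊕b27⊕b29⊕b31 = 0⊕1⊕0⊕1⊕1⊕0⊕0⊕0⊕1⊕0⊕1⊕0⊕1⊕1⊕1⊕0 = 0
s2: b2⊕b3⊕b6⊕b7⊕b10⊕b11⊕b14⊕b15⊕b18⊕b19⊕b22⊕b23⊕b26⊕b27⊕b30⊕b31 = 1⊕1⊕1⊕1⊕1⊕0⊕0⊕0⊕1⊕0⊕1⊕0⊕1⊕1⊕0⊕0 = 1
s4: b4⊕b5⊕b6⊕b7⊕b12⊕b13⊕b14⊕b15⊕b20⊕b21⊕b22⊕b23⊕b28⊕b29⊕b30⊕b31 = 0⊕0⊕1⊕1⊕1⊕0⊕0⊕0⊕1⊕1⊕1⊕0⊕0⊕1⊕0⊕0 = 1
s8: b8⊕b9⊕b10⊕b11⊕b12⊕b13⊕b14⊕b15⊕b24⊕b25⊕b26⊕b27⊕b28⊕b29⊕b30⊕b31 = 0⊕1⊕1⊕0⊕1⊕0⊕0⊕0⊕0⊕1⊕1⊕1⊕0⊕1⊕0⊕0 = 1
s16: b16⊕b17⊕b18⊕b19⊕b20⊕b21⊕b22⊕b23⊕b24⊕b25⊕b26⊕b27⊕b28⊕b29⊕b30⊕b31 = 0⊕1⊕1⊕0⊕1⊕1⊕1⊕0⊕0⊕1⊕1⊕1⊕0⊕1⊕0⊕0 = 1
Syndrome (s16...s1) = 11110 → position 30.
Overall parity (XOR of all 32 bits, including p0): 0⊕0⊕1⊕1⊕0⊕0⊕1⊕1⊕0⊕1⊕1⊕0⊕1⊕0⊕0⊕0⊕0⊕1⊕1⊕0⊕1⊕1⊕1⊕0⊕0⊕1⊕1⊕1⊕0⊕1⊕0⊕0 = 0
Overall=0, syndrome position=30 → double-bit error detected (uncorrectable).

double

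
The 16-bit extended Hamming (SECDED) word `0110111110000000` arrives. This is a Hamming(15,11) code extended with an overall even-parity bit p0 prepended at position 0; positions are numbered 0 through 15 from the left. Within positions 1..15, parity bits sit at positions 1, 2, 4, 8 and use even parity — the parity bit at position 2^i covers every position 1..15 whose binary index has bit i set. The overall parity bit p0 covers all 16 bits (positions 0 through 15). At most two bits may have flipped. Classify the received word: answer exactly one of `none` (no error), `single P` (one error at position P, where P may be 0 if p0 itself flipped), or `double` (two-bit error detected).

s1: b1⊕b3⊕b5⊕b7⊕b9⊕b11⊕b13⊕b15 = 1⊕0⊕1⊕1⊕0⊕0⊕0⊕0 = 1
s2: b2⊕b3⊕b6⊕b7⊕b10⊕b11⊕b14⊕b15 = 1⊕0⊕1⊕1⊕0⊕0⊕0⊕0 = 1
s4: b4⊕b5⊕b6⊕b7⊕b12⊕b13⊕b14⊕b15 = 1⊕1⊕1⊕1⊕0⊕0⊕0⊕0 = 0
s8: b8⊕b9⊕b10⊕b11⊕b12⊕b13⊕b14⊕b15 = 1⊕0⊕0⊕0⊕0⊕0⊕0⊕0 = 1
Syndrome (s8...s1) = 1011 → position 11.
Overall parity (XOR of all 16 bits, including p0): 0⊕1⊕1⊕0⊕1⊕1⊕1⊕1⊕1⊕0⊕0⊕0⊕0⊕0⊕0⊕0 = 1
Overall=1, syndrome position=11 → single-bit error at position 11.

single 11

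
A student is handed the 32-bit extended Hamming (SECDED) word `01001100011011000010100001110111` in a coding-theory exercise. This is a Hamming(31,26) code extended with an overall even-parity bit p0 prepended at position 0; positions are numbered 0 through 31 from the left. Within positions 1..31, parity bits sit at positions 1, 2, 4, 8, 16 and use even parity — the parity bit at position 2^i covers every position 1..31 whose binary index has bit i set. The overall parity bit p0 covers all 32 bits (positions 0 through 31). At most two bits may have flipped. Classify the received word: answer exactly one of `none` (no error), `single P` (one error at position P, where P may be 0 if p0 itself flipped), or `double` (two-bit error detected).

s1: b1⊕b3⊕b5⊕b7⊕b9⊕b11⊕b13⊕b15⊕b17⊕b19⊕b21⊕b23⊕b25⊕b27⊕b29⊕b31 = 1⊕0⊕1⊕0⊕1⊕0⊕1⊕0⊕0⊕0⊕0⊕0⊕1⊕1⊕1⊕1 = 0
s2: b2⊕b3⊕b6⊕b7⊕b10⊕b11⊕b14⊕b15⊕b18⊕b19⊕b22⊕b23⊕b26⊕b27⊕b30⊕b31 = 0⊕0⊕0⊕0⊕1⊕0⊕0⊕0⊕1⊕0⊕0⊕0⊕1⊕1⊕1⊕1 = 0
s4: b4⊕b5⊕b6⊕b7⊕b12⊕b13⊕b14⊕b15⊕b20⊕b21⊕b22⊕b23⊕b28⊕b29⊕b30⊕b31 = 1⊕1⊕0⊕0⊕1⊕1⊕0⊕0⊕1⊕0⊕0⊕0⊕0⊕1⊕1⊕1 = 0
s8: b8⊕b9⊕b10⊕b11⊕b12⊕b13⊕b14⊕b15⊕b24⊕b25⊕b26⊕b27⊕b28⊕b29⊕b30⊕b31 = 0⊕1⊕1⊕0⊕1⊕1⊕0⊕0⊕0⊕1⊕1⊕1⊕0⊕1⊕1⊕1 = 0
s16: b16⊕b17⊕b18⊕b19⊕b20⊕b21⊕b22⊕b23⊕b24⊕b25⊕b26⊕b27⊕b28⊕b29⊕b30⊕b31 = 0⊕0⊕1⊕0⊕1⊕0⊕0⊕0⊕0⊕1⊕1⊕1⊕0⊕1⊕1⊕1 = 0
Syndrome (s16...s1) = 00000 → position 0 (no error).
Overall parity (XOR of all 32 bits, including p0): 0⊕1⊕0⊕0⊕1⊕1⊕0⊕0⊕0⊕1⊕1⊕0⊕1⊕1⊕0⊕0⊕0⊕0⊕1⊕0⊕1⊕0⊕0⊕0⊕0⊕1⊕1⊕1⊕0⊕1⊕1⊕1 = 1
Overall=1, syndrome position=0 → single-bit error at position 0.

single 0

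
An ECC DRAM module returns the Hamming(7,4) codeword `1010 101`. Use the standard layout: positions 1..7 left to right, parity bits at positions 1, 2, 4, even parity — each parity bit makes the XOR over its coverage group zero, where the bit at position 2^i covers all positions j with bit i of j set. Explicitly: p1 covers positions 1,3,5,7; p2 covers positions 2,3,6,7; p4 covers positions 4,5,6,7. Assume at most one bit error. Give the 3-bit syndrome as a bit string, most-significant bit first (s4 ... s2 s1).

s1: b1⊕b3⊕b5⊕b7 = 1⊕1⊕1⊕1 = 0
s2: b2⊕b3⊕b6⊕b7 = 0⊕1⊕0⊕1 = 0
s4: b4⊕b5⊕b6⊕b7 = 0⊕1⊕0⊕1 = 0
Syndrome (s4...s1) = 000 → position 0 (no error).

000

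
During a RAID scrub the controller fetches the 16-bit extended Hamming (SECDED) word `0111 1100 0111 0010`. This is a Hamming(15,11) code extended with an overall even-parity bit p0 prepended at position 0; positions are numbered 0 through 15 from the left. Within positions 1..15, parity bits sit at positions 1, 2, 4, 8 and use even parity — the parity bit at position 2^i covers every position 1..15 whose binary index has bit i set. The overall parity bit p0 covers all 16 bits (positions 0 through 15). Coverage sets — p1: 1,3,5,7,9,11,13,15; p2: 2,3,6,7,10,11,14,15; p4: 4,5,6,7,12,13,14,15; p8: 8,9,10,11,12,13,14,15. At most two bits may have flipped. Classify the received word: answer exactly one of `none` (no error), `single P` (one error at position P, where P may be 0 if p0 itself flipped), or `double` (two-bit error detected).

single 7

s1: b1⊕b3⊕b5⊕b7⊕b9⊕b11⊕b13⊕b15 = 1⊕1⊕1⊕0⊕1⊕1⊕0⊕0 = 1
s2: b2⊕b3⊕b6⊕b7⊕b10⊕b11⊕b14⊕b15 = 1⊕1⊕0⊕0⊕1⊕1⊕1⊕0 = 1
s4: b4⊕b5⊕b6⊕b7⊕b12⊕b13⊕b14⊕b15 = 1⊕1⊕0⊕0⊕0⊕0⊕1⊕0 = 1
s8: b8⊕b9⊕b10⊕b11⊕b12⊕b13⊕b14⊕b15 = 0⊕1⊕1⊕1⊕0⊕0⊕1⊕0 = 0
Syndrome (s8...s1) = 0111 → position 7.
Overall parity (XOR of all 16 bits, including p0): 0⊕1⊕1⊕1⊕1⊕1⊕0⊕0⊕0⊕1⊕1⊕1⊕0⊕0⊕1⊕0 = 1
Overall=1, syndrome position=7 → single-bit error at position 7.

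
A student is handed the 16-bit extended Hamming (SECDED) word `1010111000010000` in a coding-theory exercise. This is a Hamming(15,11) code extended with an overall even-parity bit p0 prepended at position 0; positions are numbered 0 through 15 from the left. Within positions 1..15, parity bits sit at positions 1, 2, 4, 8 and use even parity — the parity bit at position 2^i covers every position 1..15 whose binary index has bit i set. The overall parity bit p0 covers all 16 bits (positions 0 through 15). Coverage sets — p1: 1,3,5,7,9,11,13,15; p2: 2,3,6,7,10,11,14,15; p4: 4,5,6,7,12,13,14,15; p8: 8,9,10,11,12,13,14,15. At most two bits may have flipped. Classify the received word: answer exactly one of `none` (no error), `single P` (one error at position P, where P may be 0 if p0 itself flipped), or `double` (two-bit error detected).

double

s1: b1⊕b3⊕b5⊕b7⊕b9⊕b11⊕b13⊕b15 = 0⊕0⊕1⊕0⊕0⊕1⊕0⊕0 = 0
s2: b2⊕b3⊕b6⊕b7⊕b10⊕b11⊕b14⊕b15 = 1⊕0⊕1⊕0⊕0⊕1⊕0⊕0 = 1
s4: b4⊕b5⊕b6⊕b7⊕b12⊕b13⊕b14⊕b15 = 1⊕1⊕1⊕0⊕0⊕0⊕0⊕0 = 1
s8: b8⊕b9⊕b10⊕b11⊕b12⊕b13⊕b14⊕b15 = 0⊕0⊕0⊕1⊕0⊕0⊕0⊕0 = 1
Syndrome (s8...s1) = 1110 → position 14.
Overall parity (XOR of all 16 bits, including p0): 1⊕0⊕1⊕0⊕1⊕1⊕1⊕0⊕0⊕0⊕0⊕1⊕0⊕0⊕0⊕0 = 0
Overall=0, syndrome position=14 → double-bit error detected (uncorrectable).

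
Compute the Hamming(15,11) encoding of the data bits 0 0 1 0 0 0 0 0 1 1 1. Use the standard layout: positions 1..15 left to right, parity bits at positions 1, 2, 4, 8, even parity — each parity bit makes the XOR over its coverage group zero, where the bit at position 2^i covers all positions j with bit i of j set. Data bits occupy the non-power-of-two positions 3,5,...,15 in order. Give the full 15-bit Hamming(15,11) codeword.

Place data bits at non-power-of-two positions: b3=0, b5=0, b6=1, b7=0, b9=0, b10=0, b11=0, b12=0, b13=1, b14=1, b15=1.
p1 = XOR of data positions {3,5,7,9,11,13,15} = 0⊕0⊕0⊕0⊕0⊕1⊕1 = 0
p2 = XOR of data positions {3,6,7,10,11,14,15} = 0⊕1⊕0⊕0⊕0⊕1⊕1 = 1
p4 = XOR of data positions {5,6,7,12,13,14,15} = 0⊕1⊕0⊕0⊕1⊕1⊕1 = 0
p8 = XOR of data positions {9,10,11,12,13,14,15} = 0⊕0⊕0⊕0⊕1⊕1⊕1 = 1
Codeword b1..b15 = 010001010000111

010001010000111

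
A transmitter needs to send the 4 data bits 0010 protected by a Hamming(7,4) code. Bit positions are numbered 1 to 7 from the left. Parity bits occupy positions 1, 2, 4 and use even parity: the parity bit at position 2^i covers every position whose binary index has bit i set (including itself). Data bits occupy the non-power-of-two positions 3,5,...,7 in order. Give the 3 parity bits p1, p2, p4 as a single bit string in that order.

Place data bits at non-power-of-two positions: b3=0, b5=0, b6=1, b7=0.
p1 = XOR of data positions {3,5,7} = 0⊕0⊕0 = 0
p2 = XOR of data positions {3,6,7} = 0⊕1⊕0 = 1
p4 = XOR of data positions {5,6,7} = 0⊕1⊕0 = 1
Parity bits p1,p2,p4 = 011

011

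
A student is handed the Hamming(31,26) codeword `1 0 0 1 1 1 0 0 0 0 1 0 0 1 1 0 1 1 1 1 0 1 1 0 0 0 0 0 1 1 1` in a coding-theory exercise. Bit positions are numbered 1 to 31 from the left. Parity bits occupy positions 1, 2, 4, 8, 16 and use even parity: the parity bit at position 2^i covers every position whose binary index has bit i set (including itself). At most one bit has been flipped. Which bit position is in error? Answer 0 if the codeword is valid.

s1: b1⊕b3⊕b5⊕b7⊕b9⊕b11⊕b13⊕b15⊕b17⊕b19⊕b21⊕b23⊕b25⊕b27⊕b29⊕b31 = 1⊕0⊕1⊕0⊕0⊕1⊕0⊕1⊕1⊕1⊕0⊕1⊕0⊕0⊕1⊕1 = 1
s2: b2⊕b3⊕b6⊕b7⊕b10⊕b11⊕b14⊕b15⊕b18⊕b19⊕b22⊕b23⊕b26⊕b27⊕b30⊕b31 = 0⊕0⊕1⊕0⊕0⊕1⊕1⊕1⊕1⊕1⊕1⊕1⊕0⊕0⊕1⊕1 = 0
s4: b4⊕b5⊕b6⊕b7⊕b12⊕b13⊕b14⊕b15⊕b20⊕b21⊕b22⊕b23⊕b28⊕b29⊕b30⊕b31 = 1⊕1⊕1⊕0⊕0⊕0⊕1⊕1⊕1⊕0⊕1⊕1⊕0⊕1⊕1⊕1 = 1
s8: b8⊕b9⊕b10⊕b11⊕b12⊕b13⊕b14⊕b15⊕b24⊕b25⊕b26⊕b27⊕b28⊕b29⊕b30⊕b31 = 0⊕0⊕0⊕1⊕0⊕0⊕1⊕1⊕0⊕0⊕0⊕0⊕0⊕1⊕1⊕1 = 0
s16: b16⊕b17⊕b18⊕b19⊕b20⊕b21⊕b22⊕b23⊕b24⊕b25⊕b26⊕b27⊕b28⊕b29⊕b30⊕b31 = 0⊕1⊕1⊕1⊕1⊕0⊕1⊕1⊕0⊕0⊕0⊕0⊕0⊕1⊕1⊕1 = 1
Syndrome (s16...s1) = 10101 → position 21.

21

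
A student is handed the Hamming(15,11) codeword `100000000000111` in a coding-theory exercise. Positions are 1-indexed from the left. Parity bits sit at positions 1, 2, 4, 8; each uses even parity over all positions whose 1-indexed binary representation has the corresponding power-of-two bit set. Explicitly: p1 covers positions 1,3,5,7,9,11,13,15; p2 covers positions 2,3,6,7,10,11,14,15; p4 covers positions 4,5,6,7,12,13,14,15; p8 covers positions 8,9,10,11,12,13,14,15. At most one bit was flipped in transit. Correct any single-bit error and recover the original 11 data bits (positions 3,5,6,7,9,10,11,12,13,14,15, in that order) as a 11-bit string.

s1: b1⊕b3⊕b5⊕b7⊕b9⊕b11⊕b13⊕b15 = 1⊕0⊕0⊕0⊕0⊕0⊕1⊕1 = 1
s2: b2⊕b3⊕b6⊕b7⊕b10⊕b11⊕b14⊕b15 = 0⊕0⊕0⊕0⊕0⊕0⊕1⊕1 = 0
s4: b4⊕b5⊕b6⊕b7⊕b12⊕b13⊕b14⊕b15 = 0⊕0⊕0⊕0⊕0⊕1⊕1⊕1 = 1
s8: b8⊕b9⊕b10⊕b11⊕b12⊕b13⊕b14⊕b15 = 0⊕0⊕0⊕0⊕0⊕1⊕1⊕1 = 1
Syndrome (s8...s1) = 1101 → position 13.
Flip bit 13: corrected codeword = 100000000000011
Data bits at positions 3,5,6,7,9,10,11,12,13,14,15: 00000000011

00000000011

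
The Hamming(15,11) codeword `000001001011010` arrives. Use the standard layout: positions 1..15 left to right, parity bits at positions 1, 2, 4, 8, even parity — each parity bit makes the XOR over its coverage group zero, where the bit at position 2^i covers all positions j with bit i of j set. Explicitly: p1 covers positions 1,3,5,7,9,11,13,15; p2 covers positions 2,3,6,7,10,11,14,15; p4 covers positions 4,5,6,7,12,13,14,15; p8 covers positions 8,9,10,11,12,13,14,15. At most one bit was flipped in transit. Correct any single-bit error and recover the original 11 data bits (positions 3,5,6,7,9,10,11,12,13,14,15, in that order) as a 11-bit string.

s1: b1⊕b3⊕b5⊕b7⊕b9⊕b11⊕b13⊕b15 = 0⊕0⊕0⊕0⊕1⊕1⊕0⊕0 = 0
s2: b2⊕b3⊕b6⊕b7⊕b10⊕b11⊕b14⊕b15 = 0⊕0⊕1⊕0⊕0⊕1⊕1⊕0 = 1
s4: b4⊕b5⊕b6⊕b7⊕b12⊕b13⊕b14⊕b15 = 0⊕0⊕1⊕0⊕1⊕0⊕1⊕0 = 1
s8: b8⊕b9⊕b10⊕b11⊕b12⊕b13⊕b14⊕b15 = 0⊕1⊕0⊕1⊕1⊕0⊕1⊕0 = 0
Syndrome (s8...s1) = 0110 → position 6.
Flip bit 6: corrected codeword = 000000001011010
Data bits at positions 3,5,6,7,9,10,11,12,13,14,15: 00001011010

00001011010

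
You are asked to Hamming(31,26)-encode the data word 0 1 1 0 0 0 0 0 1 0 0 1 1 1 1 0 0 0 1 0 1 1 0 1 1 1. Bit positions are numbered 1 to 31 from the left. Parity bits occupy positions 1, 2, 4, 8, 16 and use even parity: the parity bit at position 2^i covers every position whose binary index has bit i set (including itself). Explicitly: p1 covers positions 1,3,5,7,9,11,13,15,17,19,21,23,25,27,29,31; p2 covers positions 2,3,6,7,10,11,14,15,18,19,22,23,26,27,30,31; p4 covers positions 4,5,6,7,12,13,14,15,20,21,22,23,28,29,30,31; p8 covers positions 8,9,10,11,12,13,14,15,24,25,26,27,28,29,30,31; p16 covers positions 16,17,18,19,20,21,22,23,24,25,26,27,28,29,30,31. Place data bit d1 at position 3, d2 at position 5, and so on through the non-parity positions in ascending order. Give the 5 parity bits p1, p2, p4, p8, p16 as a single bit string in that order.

Place data bits at non-power-of-two positions: b3=0, b5=1, b6=1, b7=0, b9=0, b10=0, b11=0, b12=0, b13=1, b14=0, b15=0, b17=1, b18=1, b19=1, b20=1, b21=0, b22=0, b23=0, b24=1, b25=0, b26=1, b27=1, b28=0, b29=1, b30=1, b31=1.
p1 = XOR of data positions {3,5,7,9,11,13,15,17,19,21,23,25,27,29,31} = 0⊕1⊕0⊕0⊕0⊕1⊕0⊕1⊕1⊕0⊕0⊕0⊕1⊕1⊕1 = 1
p2 = XOR of data positions {3,6,7,10,11,14,15,18,19,22,23,26,27,30,31} = 0⊕1⊕0⊕0⊕0⊕0⊕0⊕1⊕1⊕0⊕0⊕1⊕1⊕1⊕1 = 1
p4 = XOR of data positions {5,6,7,12,13,14,15,20,21,22,23,28,29,30,31} = 1⊕1⊕0⊕0⊕1⊕0⊕0⊕1⊕0⊕0⊕0⊕0⊕1⊕1⊕1 = 1
p8 = XOR of data positions {9,10,11,12,13,14,15,24,25,26,27,28,29,30,31} = 0⊕0⊕0⊕0⊕1⊕0⊕0⊕1⊕0⊕1⊕1⊕0⊕1⊕1⊕1 = 1
p16 = XOR of data positions {17,18,19,20,21,22,23,24,25,26,27,28,29,30,31} = 1⊕1⊕1⊕1⊕0⊕0⊕0⊕1⊕0⊕1⊕1⊕0⊕1⊕1⊕1 = 0
Parity bits p1,p2,p4,p8,p16 = 11110

11110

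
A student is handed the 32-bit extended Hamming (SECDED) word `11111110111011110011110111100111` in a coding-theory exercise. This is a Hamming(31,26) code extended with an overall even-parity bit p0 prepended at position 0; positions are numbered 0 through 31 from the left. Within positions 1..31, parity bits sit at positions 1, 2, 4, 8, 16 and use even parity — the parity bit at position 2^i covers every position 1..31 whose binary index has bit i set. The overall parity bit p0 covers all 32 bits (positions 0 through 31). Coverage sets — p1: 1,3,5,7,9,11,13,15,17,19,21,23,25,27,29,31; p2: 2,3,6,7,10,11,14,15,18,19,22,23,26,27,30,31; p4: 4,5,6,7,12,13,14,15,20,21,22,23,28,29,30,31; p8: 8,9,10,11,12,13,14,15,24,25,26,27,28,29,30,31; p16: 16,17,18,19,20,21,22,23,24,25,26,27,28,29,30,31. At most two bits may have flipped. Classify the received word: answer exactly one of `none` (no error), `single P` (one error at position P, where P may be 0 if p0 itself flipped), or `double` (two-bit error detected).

s1: b1⊕b3⊕b5⊕b7⊕b9⊕b11⊕b13⊕b15⊕b17⊕b19⊕b21⊕b23⊕b25⊕b27⊕b29⊕b31 = 1⊕1⊕1⊕0⊕1⊕0⊕1⊕1⊕0⊕1⊕1⊕1⊕1⊕0⊕1⊕1 = 0
s2: b2⊕b3⊕b6⊕b7⊕b10⊕b11⊕b14⊕b15⊕b18⊕b19⊕b22⊕b23⊕b26⊕b27⊕b30⊕b31 = 1⊕1⊕1⊕0⊕1⊕0⊕1⊕1⊕1⊕1⊕0⊕1⊕1⊕0⊕1⊕1 = 0
s4: b4⊕b5⊕b6⊕b7⊕b12⊕b13⊕b14⊕b15⊕b20⊕b21⊕b22⊕b23⊕b28⊕b29⊕b30⊕b31 = 1⊕1⊕1⊕0⊕1⊕1⊕1⊕1⊕1⊕1⊕0⊕1⊕0⊕1⊕1⊕1 = 1
s8: b8⊕b9⊕b10⊕b11⊕b12⊕b13⊕b14⊕b15⊕b24⊕b25⊕b26⊕b27⊕b28⊕b29⊕b30⊕b31 = 1⊕1⊕1⊕0⊕1⊕1⊕1⊕1⊕1⊕1⊕1⊕0⊕0⊕1⊕1⊕1 = 1
s16: b16⊕b17⊕b18⊕b19⊕b20⊕b21⊕b22⊕b23⊕b24⊕b25⊕b26⊕b27⊕b28⊕b29⊕b30⊕b31 = 0⊕0⊕1⊕1⊕1⊕1⊕0⊕1⊕1⊕1⊕1⊕0⊕0⊕1⊕1⊕1 = 1
Syndrome (s16...s1) = 11100 → position 28.
Overall parity (XOR of all 32 bits, including p0): 1⊕1⊕1⊕1⊕1⊕1⊕1⊕0⊕1⊕1⊕1⊕0⊕1⊕1⊕1⊕1⊕0⊕0⊕1⊕1⊕1⊕1⊕0⊕1⊕1⊕1⊕1⊕0⊕0⊕1⊕1⊕1 = 1
Overall=1, syndrome position=28 → single-bit error at position 28.

single 28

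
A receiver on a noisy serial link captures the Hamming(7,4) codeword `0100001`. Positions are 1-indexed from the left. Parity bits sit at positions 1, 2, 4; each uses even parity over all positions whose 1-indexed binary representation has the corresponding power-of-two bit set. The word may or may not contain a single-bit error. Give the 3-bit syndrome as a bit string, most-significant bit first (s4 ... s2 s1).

s1: b1⊕b3⊕b5⊕b7 = 0⊕0⊕0⊕1 = 1
s2: b2⊕b3⊕b6⊕b7 = 1⊕0⊕0⊕1 = 0
s4: b4⊕b5⊕b6⊕b7 = 0⊕0⊕0⊕1 = 1
Syndrome (s4...s1) = 101 → position 5.

101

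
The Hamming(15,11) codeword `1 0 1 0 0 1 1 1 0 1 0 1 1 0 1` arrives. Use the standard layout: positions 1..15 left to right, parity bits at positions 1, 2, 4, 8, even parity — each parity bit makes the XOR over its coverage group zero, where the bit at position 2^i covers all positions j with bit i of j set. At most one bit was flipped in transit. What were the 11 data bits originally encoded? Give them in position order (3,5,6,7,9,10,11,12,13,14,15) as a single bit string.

10110101100

s1: b1⊕b3⊕b5⊕b7⊕b9⊕b11⊕b13⊕b15 = 1⊕1⊕0⊕1⊕0⊕0⊕1⊕1 = 1
s2: b2⊕b3⊕b6⊕b7⊕b10⊕b11⊕b14⊕b15 = 0⊕1⊕1⊕1⊕1⊕0⊕0⊕1 = 1
s4: b4⊕b5⊕b6⊕b7⊕b12⊕b13⊕b14⊕b15 = 0⊕0⊕1⊕1⊕1⊕1⊕0⊕1 = 1
s8: b8⊕b9⊕b10⊕b11⊕b12⊕b13⊕b14⊕b15 = 1⊕0⊕1⊕0⊕1⊕1⊕0⊕1 = 1
Syndrome (s8...s1) = 1111 → position 15.
Flip bit 15: corrected codeword = 101001110101100
Data bits at positions 3,5,6,7,9,10,11,12,13,14,15: 10110101100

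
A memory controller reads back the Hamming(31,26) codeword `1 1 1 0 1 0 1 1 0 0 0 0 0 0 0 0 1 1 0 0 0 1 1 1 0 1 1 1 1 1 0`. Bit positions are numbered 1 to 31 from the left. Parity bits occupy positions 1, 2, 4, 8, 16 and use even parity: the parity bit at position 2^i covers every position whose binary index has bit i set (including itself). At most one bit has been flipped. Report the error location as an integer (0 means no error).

s1: b1⊕b3⊕b5⊕b7⊕b9⊕b11⊕b13⊕b15⊕b17⊕b19⊕b21⊕b23⊕b25⊕b27⊕b29⊕b31 = 1⊕1⊕1⊕1⊕0⊕0⊕0⊕0⊕1⊕0⊕0⊕1⊕0⊕1⊕1⊕0 = 0
s2: b2⊕b3⊕b6⊕b7⊕b10⊕b11⊕b14⊕b15⊕b18⊕b19⊕b22⊕b23⊕b26⊕b27⊕b30⊕b31 = 1⊕1⊕0⊕1⊕0⊕0⊕0⊕0⊕1⊕0⊕1⊕1⊕1⊕1⊕1⊕0 = 1
s4: b4⊕b5⊕b6⊕b7⊕b12⊕b13⊕b14⊕b15⊕b20⊕b21⊕b22⊕b23⊕b28⊕b29⊕b30⊕b31 = 0⊕1⊕0⊕1⊕0⊕0⊕0⊕0⊕0⊕0⊕1⊕1⊕1⊕1⊕1⊕0 = 1
s8: b8⊕b9⊕b10⊕b11⊕b12⊕b13⊕b14⊕b15⊕b24⊕b25⊕b26⊕b27⊕b28⊕b29⊕b30⊕b31 = 1⊕0⊕0⊕0⊕0⊕0⊕0⊕0⊕1⊕0⊕1⊕1⊕1⊕1⊕1⊕0 = 1
s16: b16⊕b17⊕b18⊕b19⊕b20⊕b21⊕b22⊕b23⊕b24⊕b25⊕b26⊕b27⊕b28⊕b29⊕b30⊕b31 = 0⊕1⊕1⊕0⊕0⊕0⊕1⊕1⊕1⊕0⊕1⊕1⊕1⊕1⊕1⊕0 = 0
Syndrome (s16...s1) = 01110 → position 14.

14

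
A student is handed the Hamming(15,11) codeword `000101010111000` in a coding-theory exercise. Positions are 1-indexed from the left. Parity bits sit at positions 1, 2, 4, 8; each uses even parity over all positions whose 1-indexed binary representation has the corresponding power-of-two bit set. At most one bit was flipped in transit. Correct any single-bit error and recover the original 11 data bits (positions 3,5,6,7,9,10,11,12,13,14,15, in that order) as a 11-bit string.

s1: b1⊕b3⊕b5⊕b7⊕b9⊕b11⊕b13⊕b15 = 0⊕0⊕0⊕0⊕0⊕1⊕0⊕0 = 1
s2: b2⊕b3⊕b6⊕b7⊕b10⊕b11⊕b14⊕b15 = 0⊕0⊕1⊕0⊕1⊕1⊕0⊕0 = 1
s4: b4⊕b5⊕b6⊕b7⊕b12⊕b13⊕b14⊕b15 = 1⊕0⊕1⊕0⊕1⊕0⊕0⊕0 = 1
s8: b8⊕b9⊕b10⊕b11⊕b12⊕b13⊕b14⊕b15 = 1⊕0⊕1⊕1⊕1⊕0⊕0⊕0 = 0
Syndrome (s8...s1) = 0111 → position 7.
Flip bit 7: corrected codeword = 000101110111000
Data bits at positions 3,5,6,7,9,10,11,12,13,14,15: 00110111000

00110111000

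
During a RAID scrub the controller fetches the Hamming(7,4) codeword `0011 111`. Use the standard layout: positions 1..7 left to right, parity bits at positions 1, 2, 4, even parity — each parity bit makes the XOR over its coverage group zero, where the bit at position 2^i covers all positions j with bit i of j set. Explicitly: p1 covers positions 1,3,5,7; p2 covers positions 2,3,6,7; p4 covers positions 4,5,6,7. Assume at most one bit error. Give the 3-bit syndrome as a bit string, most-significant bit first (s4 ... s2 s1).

011

s1: b1⊕b3⊕b5⊕b7 = 0⊕1⊕1⊕1 = 1
s2: b2⊕b3⊕b6⊕b7 = 0⊕1⊕1⊕1 = 1
s4: b4⊕b5⊕b6⊕b7 = 1⊕1⊕1⊕1 = 0
Syndrome (s4...s1) = 011 → position 3.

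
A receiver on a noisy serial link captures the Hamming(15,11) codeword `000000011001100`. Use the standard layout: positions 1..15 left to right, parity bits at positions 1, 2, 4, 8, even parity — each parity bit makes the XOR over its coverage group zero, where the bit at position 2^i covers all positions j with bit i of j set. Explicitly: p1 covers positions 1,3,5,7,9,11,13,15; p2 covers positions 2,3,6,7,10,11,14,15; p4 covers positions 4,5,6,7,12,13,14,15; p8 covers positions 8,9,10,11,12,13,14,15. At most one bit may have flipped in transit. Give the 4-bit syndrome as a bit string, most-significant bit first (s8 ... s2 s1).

0000

s1: b1⊕b3⊕b5⊕b7⊕b9⊕b11⊕b13⊕b15 = 0⊕0⊕0⊕0⊕1⊕0⊕1⊕0 = 0
s2: b2⊕b3⊕b6⊕b7⊕b10⊕b11⊕b14⊕b15 = 0⊕0⊕0⊕0⊕0⊕0⊕0⊕0 = 0
s4: b4⊕b5⊕b6⊕b7⊕b12⊕b13⊕b14⊕b15 = 0⊕0⊕0⊕0⊕1⊕1⊕0⊕0 = 0
s8: b8⊕b9⊕b10⊕b11⊕b12⊕b13⊕b14⊕b15 = 1⊕1⊕0⊕0⊕1⊕1⊕0⊕0 = 0
Syndrome (s8...s1) = 0000 → position 0 (no error).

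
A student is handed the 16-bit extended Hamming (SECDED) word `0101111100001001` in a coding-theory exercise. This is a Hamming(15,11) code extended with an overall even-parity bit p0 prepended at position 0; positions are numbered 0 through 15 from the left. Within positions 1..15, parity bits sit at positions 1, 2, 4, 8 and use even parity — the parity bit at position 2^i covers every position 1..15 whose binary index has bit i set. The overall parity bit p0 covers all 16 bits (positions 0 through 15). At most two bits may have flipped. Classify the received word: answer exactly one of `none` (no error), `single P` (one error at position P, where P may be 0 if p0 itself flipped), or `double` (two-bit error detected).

s1: b1⊕b3⊕b5⊕b7⊕b9⊕b11⊕b13⊕b15 = 1⊕1⊕1⊕1⊕0⊕0⊕0⊕1 = 1
s2: b2⊕b3⊕b6⊕b7⊕b10⊕b11⊕b14⊕b15 = 0⊕1⊕1⊕1⊕0⊕0⊕0⊕1 = 0
s4: b4⊕b5⊕b6⊕b7⊕b12⊕b13⊕b14⊕b15 = 1⊕1⊕1⊕1⊕1⊕0⊕0⊕1 = 0
s8: b8⊕b9⊕b10⊕b11⊕b12⊕b13⊕b14⊕b15 = 0⊕0⊕0⊕0⊕1⊕0⊕0⊕1 = 0
Syndrome (s8...s1) = 0001 → position 1.
Overall parity (XOR of all 16 bits, including p0): 0⊕1⊕0⊕1⊕1⊕1⊕1⊕1⊕0⊕0⊕0⊕0⊕1⊕0⊕0⊕1 = 0
Overall=0, syndrome position=1 → double-bit error detected (uncorrectable).

double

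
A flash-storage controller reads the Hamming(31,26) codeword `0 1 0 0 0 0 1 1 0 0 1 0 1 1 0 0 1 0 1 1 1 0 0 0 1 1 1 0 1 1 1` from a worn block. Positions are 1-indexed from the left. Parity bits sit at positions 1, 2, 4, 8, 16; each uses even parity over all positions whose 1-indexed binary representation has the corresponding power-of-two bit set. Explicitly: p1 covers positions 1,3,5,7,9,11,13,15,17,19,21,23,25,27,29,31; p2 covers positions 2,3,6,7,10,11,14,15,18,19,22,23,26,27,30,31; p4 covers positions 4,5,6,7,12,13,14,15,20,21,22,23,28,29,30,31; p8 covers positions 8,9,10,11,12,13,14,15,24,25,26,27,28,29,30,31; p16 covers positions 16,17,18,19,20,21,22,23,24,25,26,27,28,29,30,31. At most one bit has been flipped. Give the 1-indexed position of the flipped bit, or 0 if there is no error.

2

s1: b1⊕b3⊕b5⊕b7⊕b9⊕b11⊕b13⊕b15⊕b17⊕b19⊕b21⊕b23⊕b25⊕b27⊕b29⊕b31 = 0⊕0⊕0⊕1⊕0⊕1⊕1⊕0⊕1⊕1⊕1⊕0⊕1⊕1⊕1⊕1 = 0
s2: b2⊕b3⊕b6⊕b7⊕b10⊕b11⊕b14⊕b15⊕b18⊕b19⊕b22⊕b23⊕b26⊕b27⊕b30⊕b31 = 1⊕0⊕0⊕1⊕0⊕1⊕1⊕0⊕0⊕1⊕0⊕0⊕1⊕1⊕1⊕1 = 1
s4: b4⊕b5⊕b6⊕b7⊕b12⊕b13⊕b14⊕b15⊕b20⊕b21⊕b22⊕b23⊕b28⊕b29⊕b30⊕b31 = 0⊕0⊕0⊕1⊕0⊕1⊕1⊕0⊕1⊕1⊕0⊕0⊕0⊕1⊕1⊕1 = 0
s8: b8⊕b9⊕b10⊕b11⊕b12⊕b13⊕b14⊕b15⊕b24⊕b25⊕b26⊕b27⊕b28⊕b29⊕b30⊕b31 = 1⊕0⊕0⊕1⊕0⊕1⊕1⊕0⊕0⊕1⊕1⊕1⊕0⊕1⊕1⊕1 = 0
s16: b16⊕b17⊕b18⊕b19⊕b20⊕b21⊕b22⊕b23⊕b24⊕b25⊕b26⊕b27⊕b28⊕b29⊕b30⊕b31 = 0⊕1⊕0⊕1⊕1⊕1⊕0⊕0⊕0⊕1⊕1⊕1⊕0⊕1⊕1⊕1 = 0
Syndrome (s16...s1) = 00010 → position 2.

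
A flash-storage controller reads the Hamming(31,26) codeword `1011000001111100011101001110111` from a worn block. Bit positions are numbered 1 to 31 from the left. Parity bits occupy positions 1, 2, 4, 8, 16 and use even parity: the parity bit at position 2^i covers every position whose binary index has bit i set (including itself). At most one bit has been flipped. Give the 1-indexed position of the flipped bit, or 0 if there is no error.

15

s1: b1⊕b3⊕b5⊕b7⊕b9⊕b11⊕b13⊕b15⊕b17⊕b19⊕b21⊕b23⊕b25⊕b27⊕b29⊕b31 = 1⊕1⊕0⊕0⊕0⊕1⊕1⊕0⊕0⊕1⊕0⊕0⊕1⊕1⊕1⊕1 = 1
s2: b2⊕b3⊕b6⊕b7⊕b10⊕b11⊕b14⊕b15⊕b18⊕b19⊕b22⊕b23⊕b26⊕b27⊕b30⊕b31 = 0⊕1⊕0⊕0⊕1⊕1⊕1⊕0⊕1⊕1⊕1⊕0⊕1⊕1⊕1⊕1 = 1
s4: b4⊕b5⊕b6⊕b7⊕b12⊕b13⊕b14⊕b15⊕b20⊕b21⊕b22⊕b23⊕b28⊕b29⊕b30⊕b31 = 1⊕0⊕0⊕0⊕1⊕1⊕1⊕0⊕1⊕0⊕1⊕0⊕0⊕1⊕1⊕1 = 1
s8: b8⊕b9⊕b10⊕b11⊕b12⊕b13⊕b14⊕b15⊕b24⊕b25⊕b26⊕b27⊕b28⊕b29⊕b30⊕b31 = 0⊕0⊕1⊕1⊕1⊕1⊕1⊕0⊕0⊕1⊕1⊕1⊕0⊕1⊕1⊕1 = 1
s16: b16⊕b17⊕b18⊕b19⊕b20⊕b21⊕b22⊕b23⊕b24⊕b25⊕b26⊕b27⊕b28⊕b29⊕b30⊕b31 = 0⊕0⊕1⊕1⊕1⊕0⊕1⊕0⊕0⊕1⊕1⊕1⊕0⊕1⊕1⊕1 = 0
Syndrome (s16...s1) = 01111 → position 15.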